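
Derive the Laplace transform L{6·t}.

L{t^n} = n!/s^(n+1), so L{t} = 1/s^2. Then L{6·t} = 6·1/s^2 = 6/s^2

Final answer: 6/s^2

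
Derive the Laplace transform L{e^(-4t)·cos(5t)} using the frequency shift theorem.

Frequency shift: L{e^(at)f(t)} = F(s-a). L{e^(-4t)·cos(5t)} = (s+4)/((s+4)² + 25)

Final answer: (s+4)/((s+4)² + 25)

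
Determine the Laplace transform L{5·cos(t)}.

L{cos(ωt)} = s/(s² + ω²), so L{cos(t)} = s/(s² + 1). Then L{5·cos(t)} = 5·s/(s² + 1) = 5s/(s² + 1)

Final answer: 5s/(s² + 1)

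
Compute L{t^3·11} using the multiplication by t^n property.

L{11} = 11/s. d^1/ds^1[1/s] = -1/s². d^2/ds^2[1/s] = 2/s^3. d^3/ds^3[1/s] = -6/s^4. So L{t^3} = (-1)^{3}·-6/s^4 = 6/s^4. Then L{t^3·11} = 11·6/s^4 = 66/s^4

Final answer: 66/s^4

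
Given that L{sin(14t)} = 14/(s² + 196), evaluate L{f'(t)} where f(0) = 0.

L{f'(t)} = s·F(s) - f(0) = s·14/(s² + 196) - 0 = 14s/(s² + 196)

Final answer: 14s/(s² + 196)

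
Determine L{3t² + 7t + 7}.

L{3t² + 7t + 7} = 3·2/s³ + 7/s² + 7/s = 6/s³ + 7/s² + 7/s

Final answer: 6/s³ + 7/s² + 7/s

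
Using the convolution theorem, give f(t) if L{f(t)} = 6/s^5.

6/s^5 = (6/s)·(1/s^4) = L{6}·L{t^3/6}. By convolution, f(t) = 6*t^3/6 = ∫₀ᵗ 6·τ^3/6 dτ = 6·t^4/24

Final answer: 6·t^4/24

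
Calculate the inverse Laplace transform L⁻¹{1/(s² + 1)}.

L⁻¹{1/(s² + 1)} = sin(t)

Final answer: sin(t)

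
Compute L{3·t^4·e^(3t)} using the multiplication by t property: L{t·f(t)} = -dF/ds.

Using L{t^n·e^(at)} = n!/(s-a)^(n+1), L{t^4·e^(3t)} = 24/(s-3)^5, so L{3·t^4·e^(3t)} = 3·24/(s-3)^5 = 72/(s-3)^5

Final answer: 72/(s-3)^5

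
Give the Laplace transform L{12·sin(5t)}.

L{sin(ωt)} = ω/(s² + ω²), so L{sin(5t)} = 5/(s² + 25). Then L{12·sin(5t)} = 12·5/(s² + 25) = 60/(s² + 25)

Final answer: 60/(s² + 25)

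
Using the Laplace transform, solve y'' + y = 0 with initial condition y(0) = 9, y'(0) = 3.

L{y''} + 1L{y} = 0. s²Y - 9s - 3 + Y = 0. Y(s² + 1) = 9s + 3. Y = (9s + 3)/(s² + 1). Inverting: y(t) = 9cos(t) + 3sin(t)

Final answer: y(t) = 9cos(t) + 3sin(t)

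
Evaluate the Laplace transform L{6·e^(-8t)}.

L{e^(at)} = 1/(s-a), so L{e^(-8t)} = 1/(s+8). Then L{6·e^(-8t)} = 6/(s+8)

Final answer: 6/(s+8)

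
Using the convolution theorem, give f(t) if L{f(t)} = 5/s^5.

5/s^5 = (5/s)·(1/s^4) = L{5}·L{t^3/6}. By convolution, f(t) = 5*t^3/6 = ∫₀ᵗ 5·τ^3/6 dτ = 5·t^4/24

Final answer: 5·t^4/24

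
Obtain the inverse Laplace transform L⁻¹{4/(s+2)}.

L⁻¹{1/(s-a)} = e^(at), so L⁻¹{1/(s+2)} = e^(-2t), and L⁻¹{4/(s+2)} = 4·e^(-2t)

Final answer: 4·e^(-2t)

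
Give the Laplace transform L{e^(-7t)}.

L{e^(at)} = 1/(s-a), so L{e^(-7t)} = 1/(s+7)

Final answer: 1/(s+7)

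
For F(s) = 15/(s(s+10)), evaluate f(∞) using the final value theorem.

f(∞) = lim_{s→0} s·15/(s(s+10)) = lim_{s→0} 15/(s+10) = 15/10 = 3/2

Final answer: 3/2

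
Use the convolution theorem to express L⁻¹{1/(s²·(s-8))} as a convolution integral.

1/(s²·(s-8)) = (1/s^2)·(1/(s-8)) = L{t}·L{e^(8t)}. So f(t) = t*e^(8t) = ∫₀ᵗ τ·e^(8(t-τ)) dτ

Final answer: ∫₀ᵗ τ·e^(8(t-τ)) dτ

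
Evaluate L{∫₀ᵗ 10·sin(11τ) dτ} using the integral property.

L{∫₀ᵗ f(τ)dτ} = F(s)/s with F(s) = 110/(s² + 121), so the result is (110/(s² + 121))/s = 110/(s(s² + 121))

Final answer: 110/(s(s² + 121))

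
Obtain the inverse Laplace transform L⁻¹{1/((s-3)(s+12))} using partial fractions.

Decompose: A/(s-3) + B/(s+12). A = 1/15, B = -1/15. f(t) = (e^(3t) - e^(-12t))/15

Final answer: (e^(3t) - e^(-12t))/15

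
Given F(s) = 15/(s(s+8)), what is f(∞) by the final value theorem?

f(∞) = lim_{s→0} s·15/(s(s+8)) = lim_{s→0} 15/(s+8) = 15/8 = 15/8

Final answer: 15/8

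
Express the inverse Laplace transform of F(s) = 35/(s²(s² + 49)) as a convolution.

35/(s²(s² + 49)) = (1/s²)·(35/(s² + 49)) = L{t}·L{5·sin(7t)}. So f(t) = t*(5·sin(7t)) = ∫₀ᵗ 5τ·sin(7(t-τ)) dτ

Final answer: ∫₀ᵗ 5τ·sin(7(t-τ)) dτ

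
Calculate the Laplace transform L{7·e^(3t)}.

L{e^(at)} = 1/(s-a), so L{e^(3t)} = 1/(s-3). Then L{7·e^(3t)} = 7/(s-3)

Final answer: 7/(s-3)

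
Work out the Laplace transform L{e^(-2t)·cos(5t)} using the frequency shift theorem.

Frequency shift: L{e^(at)f(t)} = F(s-a). L{e^(-2t)·cos(5t)} = (s+2)/((s+2)² + 25)

Final answer: (s+2)/((s+2)² + 25)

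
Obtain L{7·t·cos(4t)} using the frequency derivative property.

L{cos(4t)} = s/(s² + 16). Derivative: d/ds[s/(s² + 16)] = [(s² + 16) - s·2s]/(s² + 16)² = (16 - s²)/(s² + 16)². So L{t·cos(4t)} = -F'(s) = (s² - 16)/(s² + 16)². Then L{7·t·cos(4t)} = 7·(s² - 16)/(s² + 16)²

Final answer: 7·(s² - 16)/(s² + 16)²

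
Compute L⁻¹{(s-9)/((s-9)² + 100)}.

Using frequency shift: L⁻¹{(s-a)/((s-a)² + b²)} = e^(at)cos(bt). Here a=9, b=10

Final answer: e^(9t)·cos(10t)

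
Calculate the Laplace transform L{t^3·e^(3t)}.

L{t^n·e^(at)} = n!/(s-a)^(n+1), so L{t^3·e^(3t)} = 6/(s-3)^4

Final answer: 6/(s-3)^4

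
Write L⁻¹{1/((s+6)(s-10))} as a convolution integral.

1/((s+6)(s-10)) = (1/(s+6))·(1/(s-10)) = L{e^(-6t)}·L{e^(10t)}. So f(t) = e^(-6t)*e^(10t) = ∫₀ᵗ e^(-6τ)·e^(10(t-τ)) dτ

Final answer: ∫₀ᵗ e^(-6τ)·e^(10(t-τ)) dτ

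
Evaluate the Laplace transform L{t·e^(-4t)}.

L{t^n·e^(at)} = n!/(s-a)^(n+1), so L{t·e^(-4t)} = 1/(s+4)^2

Final answer: 1/(s+4)^2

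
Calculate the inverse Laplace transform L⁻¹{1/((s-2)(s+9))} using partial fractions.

Decompose: A/(s-2) + B/(s+9). A = 1/11, B = -1/11. f(t) = (e^(2t) - e^(-9t))/11

Final answer: (e^(2t) - e^(-9t))/11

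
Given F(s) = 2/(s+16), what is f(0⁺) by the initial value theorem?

f(0⁺) = lim_{s→∞} s·2/(s+16) = lim_{s→∞} 2s/(s+16) = 2

Final answer: 2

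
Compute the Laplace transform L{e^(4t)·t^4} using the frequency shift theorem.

L{e^(at)·t^n} = n!/(s-a)^(n+1), so L{e^(4t)·t^4} = 24/(s-4)^5

Final answer: 24/(s-4)^5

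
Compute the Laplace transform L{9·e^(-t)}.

L{e^(at)} = 1/(s-a), so L{e^(-t)} = 1/(s+1). Then L{9·e^(-t)} = 9/(s+1)

Final answer: 9/(s+1)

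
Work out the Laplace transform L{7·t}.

L{t^n} = n!/s^(n+1), so L{t} = 1/s^2. Then L{7·t} = 7·1/s^2 = 7/s^2

Final answer: 7/s^2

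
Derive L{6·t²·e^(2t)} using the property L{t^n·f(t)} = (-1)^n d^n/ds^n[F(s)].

L{e^(2t)} = 1/(s-2). d/ds[1/(s-2)] = -1/(s-2)². d²/ds²[1/(s-2)] = 2/(s-2)³. So L{t²·e^(2t)} = (-1)² · 2/(s-2)³ = 2/(s-2)³. Then L{6·t²·e^(2t)} = 6·2/(s-2)³ = 12/(s-2)³

Final answer: 12/(s-2)³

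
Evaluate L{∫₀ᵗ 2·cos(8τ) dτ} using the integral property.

L{∫₀ᵗ f(τ)dτ} = F(s)/s with F(s) = 2s/(s² + 64), so the result is (2s/(s² + 64))/s = 2/(s² + 64)

Final answer: 2/(s² + 64)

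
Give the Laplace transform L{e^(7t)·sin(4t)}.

L{e^(at)·sin(ωt)} = ω/((s-a)² + ω²), so L{e^(7t)·sin(4t)} = 4/((s-7)² + 16)

Final answer: 4/((s-7)² + 16)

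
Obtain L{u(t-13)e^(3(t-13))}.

u(t-a)f(t-a) with f(t)=e^(3t). L{e^(3t)} = 1/(s-3). By time shift: e^(-13s)/(s-3)

Final answer: e^(-13s)/(s-3)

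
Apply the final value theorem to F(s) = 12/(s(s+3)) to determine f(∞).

f(∞) = lim_{s→0} s·12/(s(s+3)) = lim_{s→0} 12/(s+3) = 12/3 = 4

Final answer: 4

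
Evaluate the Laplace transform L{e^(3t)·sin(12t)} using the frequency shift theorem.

Frequency shift: L{e^(at)f(t)} = F(s-a). L{e^(3t)·sin(12t)} = 12/((s-3)² + 144)

Final answer: 12/((s-3)² + 144)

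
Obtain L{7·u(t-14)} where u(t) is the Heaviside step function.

L{u(t-a)} = e^(-as)/s. Here a=14, so L{u(t-14)} = e^(-14s)/s, and L{7·u(t-14)} = 7·e^(-14s)/s

Final answer: 7·e^(-14s)/s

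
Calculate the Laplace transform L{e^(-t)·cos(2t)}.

L{e^(at)·cos(ωt)} = (s-a)/((s-a)² + ω²), so L{e^(-t)·cos(2t)} = (s+1)/((s+1)² + 4)

Final answer: (s+1)/((s+1)² + 4)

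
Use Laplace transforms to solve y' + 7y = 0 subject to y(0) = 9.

L{y'} + 7L{y} = 0. sY - 9 + 7Y = 0. Y(s+7) = 9. Y = 9/(s+7)

Final answer: y(t) = 9e^(-7t)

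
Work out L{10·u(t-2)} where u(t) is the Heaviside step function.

L{u(t-a)} = e^(-as)/s. Here a=2, so L{u(t-2)} = e^(-2s)/s, and L{10·u(t-2)} = 10·e^(-2s)/s

Final answer: 10·e^(-2s)/s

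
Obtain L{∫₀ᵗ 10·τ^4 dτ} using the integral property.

L{∫₀ᵗ f(τ)dτ} = F(s)/s with f(t) = 10t^4. F(s) = 240/s^5, so L{∫₀ᵗ 10·τ^4 dτ} = (240/s^5)/s = 240/s^6. (Check: ∫₀ᵗ 10·τ^4 dτ = 10t^5/5.)

Final answer: 240/s^6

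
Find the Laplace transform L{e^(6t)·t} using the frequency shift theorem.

L{e^(at)·t^n} = n!/(s-a)^(n+1), so L{e^(6t)·t} = 1/(s-6)^2

Final answer: 1/(s-6)^2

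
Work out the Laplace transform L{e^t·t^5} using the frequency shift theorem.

L{e^(at)·t^n} = n!/(s-a)^(n+1), so L{e^t·t^5} = 120/(s-1)^6

Final answer: 120/(s-1)^6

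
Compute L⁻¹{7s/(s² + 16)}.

This is the form c·s/(s² + a²) with a = 4, c = 7. L⁻¹ = 7·cos(4t)

Final answer: 7·cos(4t)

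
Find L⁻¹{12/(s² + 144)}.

This is the form c·a/(s² + a²) with a = 12. L⁻¹ = sin(12t)

Final answer: sin(12t)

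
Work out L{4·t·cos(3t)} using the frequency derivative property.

L{cos(3t)} = s/(s² + 9). Derivative: d/ds[s/(s² + 9)] = [(s² + 9) - s·2s]/(s² + 9)² = (9 - s²)/(s² + 9)². So L{t·cos(3t)} = -F'(s) = (s² - 9)/(s² + 9)². Then L{4·t·cos(3t)} = 4·(s² - 9)/(s² + 9)²

Final answer: 4·(s² - 9)/(s² + 9)²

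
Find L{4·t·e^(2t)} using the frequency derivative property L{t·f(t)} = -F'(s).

L{e^(2t)} = 1/(s-2). By frequency derivative: L{t·e^(2t)} = -d/ds[1/(s-2)] = -(-1)/(s-2)² = 1/(s-2)². Then L{4·t·e^(2t)} = 4·1/(s-2)² = 4/(s-2)²

Final answer: 4/(s-2)²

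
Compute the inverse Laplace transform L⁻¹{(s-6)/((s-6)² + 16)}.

Using frequency shift, L⁻¹{(s-6)/((s-6)² + 16)} = e^(6t)·cos(4t)

Final answer: e^(6t)·cos(4t)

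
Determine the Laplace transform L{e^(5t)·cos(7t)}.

L{e^(at)·cos(ωt)} = (s-a)/((s-a)² + ω²), so L{e^(5t)·cos(7t)} = (s-5)/((s-5)² + 49)

Final answer: (s-5)/((s-5)² + 49)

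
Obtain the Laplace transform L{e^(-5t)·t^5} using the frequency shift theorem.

L{e^(at)·t^n} = n!/(s-a)^(n+1), so L{e^(-5t)·t^5} = 120/(s+5)^6

Final answer: 120/(s+5)^6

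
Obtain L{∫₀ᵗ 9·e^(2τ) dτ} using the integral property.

L{∫₀ᵗ f(τ)dτ} = F(s)/s with F(s) = 9/(s-2), so L{∫₀ᵗ 9·e^(2τ) dτ} = 9/(s(s-2))

Final answer: 9/(s(s-2))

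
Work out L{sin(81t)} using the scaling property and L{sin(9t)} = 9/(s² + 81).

Using L{f(at)} = (1/a)F(s/a) with a=9: L{sin(81t)} = (1/9) · 9/((s/9)² + 81) = (1/9) · 9·81/(s² + 6561) = 81/(s² + 6561)

Final answer: 81/(s² + 6561)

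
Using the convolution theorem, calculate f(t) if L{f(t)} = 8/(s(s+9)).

8/(s(s+9)) = (8/s)·(1/(s+9)) = L{8}·L{e^(-9t)}. By convolution, f(t) = 8*e^(-9t) = ∫₀ᵗ 8·e^(-9τ) dτ = 8·(1 - e^(-9t))/9

Final answer: 8·(1 - e^(-9t))/9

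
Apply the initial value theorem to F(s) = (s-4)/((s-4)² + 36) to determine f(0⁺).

f(0⁺) = lim_{s→∞} sF(s) = lim_{s→∞} s(s-4)/((s-4)² + 36) = 1

Final answer: 1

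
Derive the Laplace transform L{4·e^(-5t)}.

L{e^(at)} = 1/(s-a), so L{e^(-5t)} = 1/(s+5). Then L{4·e^(-5t)} = 4/(s+5)

Final answer: 4/(s+5)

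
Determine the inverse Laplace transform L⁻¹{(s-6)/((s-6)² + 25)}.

Using frequency shift, L⁻¹{(s-6)/((s-6)² + 25)} = e^(6t)·cos(5t)

Final answer: e^(6t)·cos(5t)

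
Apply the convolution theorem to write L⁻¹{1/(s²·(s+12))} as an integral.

1/(s²·(s+12)) = (1/s^2)·(1/(s+12)) = L{t}·L{e^(-12t)}. So f(t) = t*e^(-12t) = ∫₀ᵗ τ·e^(-12(t-τ)) dτ

Final answer: ∫₀ᵗ τ·e^(-12(t-τ)) dτ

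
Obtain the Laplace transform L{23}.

L{23} = 23 · L{1} = 23/s

Final answer: 23/s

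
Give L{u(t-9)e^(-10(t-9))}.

u(t-a)f(t-a) with f(t)=e^(-10t). L{e^(-10t)} = 1/(s+10). By time shift: e^(-9s)/(s+10)

Final answer: e^(-9s)/(s+10)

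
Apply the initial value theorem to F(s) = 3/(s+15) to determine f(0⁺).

f(0⁺) = lim_{s→∞} s·3/(s+15) = lim_{s→∞} 3s/(s+15) = 3

Final answer: 3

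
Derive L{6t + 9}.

L{6t + 9} = 6·L{t} + 9·L{1} = 6/s² + 9/s

Final answer: 6/s² + 9/s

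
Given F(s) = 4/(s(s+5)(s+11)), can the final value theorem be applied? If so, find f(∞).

Poles of sF(s) = 4/((s+5)(s+11)) are at s = -5 and s = -11, both in the left half-plane. Theorem applies. f(∞) = lim_{s→0} sF(s) = 4/(5·11) = 4/55

Final answer: 4/55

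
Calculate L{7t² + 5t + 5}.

L{7t² + 5t + 5} = 7·2/s³ + 5/s² + 5/s = 14/s³ + 5/s² + 5/s

Final answer: 14/s³ + 5/s² + 5/s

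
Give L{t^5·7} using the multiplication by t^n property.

L{7} = 7/s. d^1/ds^1[1/s] = -1/s². d^2/ds^2[1/s] = 2/s^3. d^3/ds^3[1/s] = -6/s^4. d^4/ds^4[1/s] = 24/s^5. d^5/ds^5[1/s] = -120/s^6. So L{t^5} = (-1)^{5}·-120/s^6 = 120/s^6. Then L{t^5·7} = 7·120/s^6 = 840/s^6

Final answer: 840/s^6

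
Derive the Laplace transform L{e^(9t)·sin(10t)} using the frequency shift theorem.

Frequency shift: L{e^(at)f(t)} = F(s-a). L{e^(9t)·sin(10t)} = 10/((s-9)² + 100)

Final answer: 10/((s-9)² + 100)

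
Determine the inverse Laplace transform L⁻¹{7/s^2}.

L⁻¹{n!/s^(n+1)} = t^n with n=1. So L⁻¹{1/s^2} = t, and L⁻¹{7/s^2} = (7/1)·t = 7·t

Final answer: 7·t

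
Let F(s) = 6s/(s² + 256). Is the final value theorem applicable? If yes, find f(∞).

The final value theorem requires all poles of sF(s) in the left half-plane. sF(s) = 6s²/(s² + 256) has poles at s = ±16i (imaginary axis). Theorem does NOT apply (oscillatory system).

Final answer: Not applicable (oscillatory)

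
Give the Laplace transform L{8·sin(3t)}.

L{sin(ωt)} = ω/(s² + ω²), so L{sin(3t)} = 3/(s² + 9). Then L{8·sin(3t)} = 8·3/(s² + 9) = 24/(s² + 9)

Final answer: 24/(s² + 9)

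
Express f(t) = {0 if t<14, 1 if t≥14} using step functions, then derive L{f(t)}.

f(t) = u(t-14). L{u(t-14)} = e^(-14s)/s, so L{f(t)} = e^(-14s)/s

Final answer: e^(-14s)/s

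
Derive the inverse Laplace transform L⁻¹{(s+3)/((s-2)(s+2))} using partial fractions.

Using partial fractions, f(t) = (5e^(2t) - e^(-2t))/4

Final answer: (5e^(2t) - e^(-2t))/4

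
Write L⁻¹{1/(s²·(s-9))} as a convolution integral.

1/(s²·(s-9)) = (1/s^2)·(1/(s-9)) = L{t}·L{e^(9t)}. So f(t) = t*e^(9t) = ∫₀ᵗ τ·e^(9(t-τ)) dτ

Final answer: ∫₀ᵗ τ·e^(9(t-τ)) dτ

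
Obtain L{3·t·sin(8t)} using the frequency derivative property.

L{sin(8t)} = 8/(s² + 64). By L{t·f(t)} = -F'(s): -d/ds[8/(s² + 64)] = -(8)·(-2s)/(s² + 64)² = 16s/(s² + 64)². Then L{3·t·sin(8t)} = 3·16s/(s² + 64)² = 48s/(s² + 64)²

Final answer: 48s/(s² + 64)²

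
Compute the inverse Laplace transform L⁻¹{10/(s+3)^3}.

L⁻¹{n!/(s-a)^(n+1)} = t^n·e^(at) with n=2, a=-3. So L⁻¹{2/(s+3)^3} = t^2·e^(-3t), and L⁻¹{10/(s+3)^3} = (10/2)·t^2·e^(-3t) = 5·t^2·e^(-3t)

Final answer: 5·t^2·e^(-3t)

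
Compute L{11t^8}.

L{t^n} = n!/s^(n+1). So L{11t^8} = 11·8!/s^9 = 443520/s^9

Final answer: 443520/s^9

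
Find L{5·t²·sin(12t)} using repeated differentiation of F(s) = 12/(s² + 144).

F(s) = 12/(s² + 144). F'(s) = -24s/(s² + 144)². F''(s) = -24(144 - 3s²)/(s² + 144)³ = (72s² - 3456)/(s² + 144)³. So L{t²·sin(12t)} = (-1)² F''(s) = (72s² - 3456)/(s² + 144)³. Then L{5·t²·sin(12t)} = 5·(72s² - 3456)/(s² + 144)³ = (360s² - 17280)/(s² + 144)³

Final answer: (360s² - 17280)/(s² + 144)³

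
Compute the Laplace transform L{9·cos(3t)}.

L{cos(ωt)} = s/(s² + ω²), so L{cos(3t)} = s/(s² + 9). Then L{9·cos(3t)} = 9·s/(s² + 9) = 9s/(s² + 9)

Final answer: 9s/(s² + 9)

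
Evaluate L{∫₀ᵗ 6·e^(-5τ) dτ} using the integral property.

L{∫₀ᵗ f(τ)dτ} = F(s)/s with F(s) = 6/(s+5), so L{∫₀ᵗ 6·e^(-5τ) dτ} = 6/(s(s+5))

Final answer: 6/(s(s+5))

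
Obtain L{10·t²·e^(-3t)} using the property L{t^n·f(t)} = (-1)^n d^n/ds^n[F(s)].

L{e^(-3t)} = 1/(s+3). d/ds[1/(s+3)] = -1/(s+3)². d²/ds²[1/(s+3)] = 2/(s+3)³. So L{t²·e^(-3t)} = (-1)² · 2/(s+3)³ = 2/(s+3)³. Then L{10·t²·e^(-3t)} = 10·2/(s+3)³ = 20/(s+3)³

Final answer: 20/(s+3)³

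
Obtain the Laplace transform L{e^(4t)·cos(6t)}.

L{e^(at)·cos(ωt)} = (s-a)/((s-a)² + ω²), so L{e^(4t)·cos(6t)} = (s-4)/((s-4)² + 36)

Final answer: (s-4)/((s-4)² + 36)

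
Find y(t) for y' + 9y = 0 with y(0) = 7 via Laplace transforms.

L{y'} + 9L{y} = 0. sY - 7 + 9Y = 0. Y(s+9) = 7. Y = 7/(s+9)

Final answer: y(t) = 7e^(-9t)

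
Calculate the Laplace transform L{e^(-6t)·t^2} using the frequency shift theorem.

L{e^(at)·t^n} = n!/(s-a)^(n+1), so L{e^(-6t)·t^2} = 2/(s+6)^3

Final answer: 2/(s+6)^3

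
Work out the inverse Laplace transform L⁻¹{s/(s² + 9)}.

L⁻¹{s/(s² + 9)} = cos(3t)

Final answer: cos(3t)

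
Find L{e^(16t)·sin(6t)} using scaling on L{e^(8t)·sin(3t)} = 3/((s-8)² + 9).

Scaling with a=2: L{e^(16t)·sin(6t)} = (1/2) · 3/((s/2-8)² + 9). Simplifying: 6/((s-16)² + 36)

Final answer: 6/((s-16)² + 36)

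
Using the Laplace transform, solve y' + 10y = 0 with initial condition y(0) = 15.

L{y'} + 10L{y} = 0. sY - 15 + 10Y = 0. Y(s+10) = 15. Y = 15/(s+10)

Final answer: y(t) = 15e^(-10t)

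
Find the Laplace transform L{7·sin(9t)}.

L{sin(ωt)} = ω/(s² + ω²), so L{sin(9t)} = 9/(s² + 81). Then L{7·sin(9t)} = 7·9/(s² + 81) = 63/(s² + 81)

Final answer: 63/(s² + 81)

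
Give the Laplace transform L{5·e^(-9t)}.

L{e^(at)} = 1/(s-a), so L{e^(-9t)} = 1/(s+9). Then L{5·e^(-9t)} = 5/(s+9)

Final answer: 5/(s+9)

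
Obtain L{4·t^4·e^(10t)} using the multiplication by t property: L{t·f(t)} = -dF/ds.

Using L{t^n·e^(at)} = n!/(s-a)^(n+1), L{t^4·e^(10t)} = 24/(s-10)^5, so L{4·t^4·e^(10t)} = 4·24/(s-10)^5 = 96/(s-10)^5

Final answer: 96/(s-10)^5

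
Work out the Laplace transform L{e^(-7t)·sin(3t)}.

L{e^(at)·sin(ωt)} = ω/((s-a)² + ω²), so L{e^(-7t)·sin(3t)} = 3/((s+7)² + 9)

Final answer: 3/((s+7)² + 9)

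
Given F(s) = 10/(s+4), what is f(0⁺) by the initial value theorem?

f(0⁺) = lim_{s→∞} s·10/(s+4) = lim_{s→∞} 10s/(s+4) = 10

Final answer: 10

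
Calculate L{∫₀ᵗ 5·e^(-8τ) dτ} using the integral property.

L{∫₀ᵗ f(τ)dτ} = F(s)/s with F(s) = 5/(s+8), so L{∫₀ᵗ 5·e^(-8τ) dτ} = 5/(s(s+8))

Final answer: 5/(s(s+8))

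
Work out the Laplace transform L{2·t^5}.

L{t^n} = n!/s^(n+1), so L{t^5} = 120/s^6. Then L{2·t^5} = 2·120/s^6 = 240/s^6

Final answer: 240/s^6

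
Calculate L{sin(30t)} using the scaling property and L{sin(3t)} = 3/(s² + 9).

Using L{f(at)} = (1/a)F(s/a) with a=10: L{sin(30t)} = (1/10) · 3/((s/10)² + 9) = (1/10) · 3·100/(s² + 900) = 30/(s² + 900)

Final answer: 30/(s² + 900)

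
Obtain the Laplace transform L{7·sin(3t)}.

L{sin(ωt)} = ω/(s² + ω²), so L{sin(3t)} = 3/(s² + 9). Then L{7·sin(3t)} = 7·3/(s² + 9) = 21/(s² + 9)

Final answer: 21/(s² + 9)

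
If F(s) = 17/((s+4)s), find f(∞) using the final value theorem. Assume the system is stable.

f(∞) = lim_{s→0} sF(s) = lim_{s→0} 17/(s+4) = 17/4

Final answer: 17/4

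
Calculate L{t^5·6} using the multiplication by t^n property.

L{6} = 6/s. d^1/ds^1[1/s] = -1/s². d^2/ds^2[1/s] = 2/s^3. d^3/ds^3[1/s] = -6/s^4. d^4/ds^4[1/s] = 24/s^5. d^5/ds^5[1/s] = -120/s^6. So L{t^5} = (-1)^{5}·-120/s^6 = 120/s^6. Then L{t^5·6} = 6·120/s^6 = 720/s^6

Final answer: 720/s^6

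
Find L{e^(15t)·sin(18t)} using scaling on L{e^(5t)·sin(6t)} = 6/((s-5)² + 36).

Scaling with a=3: L{e^(15t)·sin(18t)} = (1/3) · 6/((s/3-5)² + 36). Simplifying: 18/((s-15)² + 324)

Final answer: 18/((s-15)² + 324)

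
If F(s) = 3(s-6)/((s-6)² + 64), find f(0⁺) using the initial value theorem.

f(0⁺) = lim_{s→∞} sF(s) = lim_{s→∞} 3s(s-6)/((s-6)² + 64) = 3

Final answer: 3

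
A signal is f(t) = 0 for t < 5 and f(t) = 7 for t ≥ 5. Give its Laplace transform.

f(t) = 7·u(t-5). L{u(t-5)} = e^(-5s)/s, so L{f(t)} = 7·e^(-5s)/s

Final answer: 7·e^(-5s)/s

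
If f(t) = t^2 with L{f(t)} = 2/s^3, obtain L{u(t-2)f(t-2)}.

Time shift theorem: L{u(t-a)f(t-a)} = e^(-as)F(s). Here a=2, F(s) = 2/s^3, so L{u(t-2)f(t-2)} = e^(-2s)·2/s^3

Final answer: e^(-2s)·2/s^3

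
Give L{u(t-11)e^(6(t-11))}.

u(t-a)f(t-a) with f(t)=e^(6t). L{e^(6t)} = 1/(s-6). By time shift: e^(-11s)/(s-6)

Final answer: e^(-11s)/(s-6)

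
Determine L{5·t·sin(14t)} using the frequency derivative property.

L{sin(14t)} = 14/(s² + 196). By L{t·f(t)} = -F'(s): -d/ds[14/(s² + 196)] = -(14)·(-2s)/(s² + 196)² = 28s/(s² + 196)². Then L{5·t·sin(14t)} = 5·28s/(s² + 196)² = 140s/(s² + 196)²

Final answer: 140s/(s² + 196)²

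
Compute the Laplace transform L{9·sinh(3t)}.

L{sinh(ωt)} = ω/(s² - ω²), so L{sinh(3t)} = 3/(s² - 9). Then L{9·sinh(3t)} = 9·3/(s² - 9) = 27/(s² - 9)

Final answer: 27/(s² - 9)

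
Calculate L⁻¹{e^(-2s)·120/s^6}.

L⁻¹{120/s^6} = t^5. By the time shift theorem, L⁻¹{e^(-as)F(s)} = u(t-a)f(t-a) with a=2, so L⁻¹{e^(-2s)·120/s^6} = u(t-2)·(t-2)^5

Final answer: u(t-2)·(t-2)^5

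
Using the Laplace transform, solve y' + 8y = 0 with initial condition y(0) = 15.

L{y'} + 8L{y} = 0. sY - 15 + 8Y = 0. Y(s+8) = 15. Y = 15/(s+8)

Final answer: y(t) = 15e^(-8t)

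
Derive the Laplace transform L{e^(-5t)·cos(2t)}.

L{e^(at)·cos(ωt)} = (s-a)/((s-a)² + ω²), so L{e^(-5t)·cos(2t)} = (s+5)/((s+5)² + 4)

Final answer: (s+5)/((s+5)² + 4)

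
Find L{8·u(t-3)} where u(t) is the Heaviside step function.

L{u(t-a)} = e^(-as)/s. Here a=3, so L{u(t-3)} = e^(-3s)/s, and L{8·u(t-3)} = 8·e^(-3s)/s

Final answer: 8·e^(-3s)/s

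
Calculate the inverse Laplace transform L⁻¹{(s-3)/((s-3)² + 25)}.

Using frequency shift, L⁻¹{(s-3)/((s-3)² + 25)} = e^(3t)·cos(5t)

Final answer: e^(3t)·cos(5t)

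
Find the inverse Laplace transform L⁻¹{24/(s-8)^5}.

L⁻¹{n!/(s-a)^(n+1)} = t^n·e^(at), so L⁻¹{24/(s-8)^5} = t^4·e^(8t)

Final answer: t^4·e^(8t)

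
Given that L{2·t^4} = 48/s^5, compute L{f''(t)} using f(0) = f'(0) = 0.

L{f''(t)} = s²F(s) - sf(0) - f'(0) = s²·48/s^5 - 0 - 0 = 48/s^3

Final answer: 48/s^3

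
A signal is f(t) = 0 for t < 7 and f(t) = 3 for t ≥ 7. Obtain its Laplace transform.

f(t) = 3·u(t-7). L{u(t-7)} = e^(-7s)/s, so L{f(t)} = 3·e^(-7s)/s

Final answer: 3·e^(-7s)/s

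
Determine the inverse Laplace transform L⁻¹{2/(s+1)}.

L⁻¹{1/(s-a)} = e^(at), so L⁻¹{1/(s+1)} = e^(-t), and L⁻¹{2/(s+1)} = 2·e^(-t)

Final answer: 2·e^(-t)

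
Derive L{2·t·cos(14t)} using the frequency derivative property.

L{cos(14t)} = s/(s² + 196). Derivative: d/ds[s/(s² + 196)] = [(s² + 196) - s·2s]/(s² + 196)² = (196 - s²)/(s² + 196)². So L{t·cos(14t)} = -F'(s) = (s² - 196)/(s² + 196)². Then L{2·t·cos(14t)} = 2·(s² - 196)/(s² + 196)²

Final answer: 2·(s² - 196)/(s² + 196)²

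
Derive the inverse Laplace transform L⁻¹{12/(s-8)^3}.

L⁻¹{n!/(s-a)^(n+1)} = t^n·e^(at) with n=2, a=8. So L⁻¹{2/(s-8)^3} = t^2·e^(8t), and L⁻¹{12/(s-8)^3} = (12/2)·t^2·e^(8t) = 6·t^2·e^(8t)

Final answer: 6·t^2·e^(8t)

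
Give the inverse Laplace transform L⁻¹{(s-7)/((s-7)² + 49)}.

Using frequency shift, L⁻¹{(s-7)/((s-7)² + 49)} = e^(7t)·cos(7t)

Final answer: e^(7t)·cos(7t)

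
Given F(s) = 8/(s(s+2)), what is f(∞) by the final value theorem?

f(∞) = lim_{s→0} s·8/(s(s+2)) = lim_{s→0} 8/(s+2) = 8/2 = 4

Final answer: 4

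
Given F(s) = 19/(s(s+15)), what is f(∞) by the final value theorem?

f(∞) = lim_{s→0} s·19/(s(s+15)) = lim_{s→0} 19/(s+15) = 19/15 = 19/15

Final answer: 19/15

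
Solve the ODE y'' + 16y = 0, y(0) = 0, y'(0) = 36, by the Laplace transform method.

L{y''} + 16L{y} = 0. s²Y - 0 - 36 + 16Y = 0. Y(s² + 16) = 36. Y = (36)/(s² + 16). Inverting: y(t) = 9sin(4t)

Final answer: y(t) = 9sin(4t)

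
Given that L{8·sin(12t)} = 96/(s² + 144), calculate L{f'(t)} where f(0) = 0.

L{f'(t)} = s·F(s) - f(0) = s·96/(s² + 144) - 0 = 96s/(s² + 144)

Final answer: 96s/(s² + 144)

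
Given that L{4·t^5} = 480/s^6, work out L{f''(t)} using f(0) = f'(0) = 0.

L{f''(t)} = s²F(s) - sf(0) - f'(0) = s²·480/s^6 - 0 - 0 = 480/s^4

Final answer: 480/s^4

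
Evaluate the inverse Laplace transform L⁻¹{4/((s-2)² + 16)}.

Using frequency shift, L⁻¹{4/((s-2)² + 16)} = e^(2t)·sin(4t)

Final answer: e^(2t)·sin(4t)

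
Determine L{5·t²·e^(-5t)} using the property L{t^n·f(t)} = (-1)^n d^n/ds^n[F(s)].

L{e^(-5t)} = 1/(s+5). d/ds[1/(s+5)] = -1/(s+5)². d²/ds²[1/(s+5)] = 2/(s+5)³. So L{t²·e^(-5t)} = (-1)² · 2/(s+5)³ = 2/(s+5)³. Then L{5·t²·e^(-5t)} = 5·2/(s+5)³ = 10/(s+5)³

Final answer: 10/(s+5)³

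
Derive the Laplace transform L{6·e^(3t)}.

L{e^(at)} = 1/(s-a), so L{e^(3t)} = 1/(s-3). Then L{6·e^(3t)} = 6/(s-3)

Final answer: 6/(s-3)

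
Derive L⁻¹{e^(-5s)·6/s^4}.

L⁻¹{6/s^4} = t^3. By the time shift theorem, L⁻¹{e^(-as)F(s)} = u(t-a)f(t-a) with a=5, so L⁻¹{e^(-5s)·6/s^4} = u(t-5)·(t-5)^3

Final answer: u(t-5)·(t-5)^3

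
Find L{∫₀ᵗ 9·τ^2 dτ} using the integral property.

L{∫₀ᵗ f(τ)dτ} = F(s)/s with f(t) = 9t^2. F(s) = 18/s^3, so L{∫₀ᵗ 9·τ^2 dτ} = (18/s^3)/s = 18/s^4. (Check: ∫₀ᵗ 9·τ^2 dτ = 9t^3/3.)

Final answer: 18/s^4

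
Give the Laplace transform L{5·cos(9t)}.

L{cos(ωt)} = s/(s² + ω²), so L{cos(9t)} = s/(s² + 81). Then L{5·cos(9t)} = 5·s/(s² + 81) = 5s/(s² + 81)

Final answer: 5s/(s² + 81)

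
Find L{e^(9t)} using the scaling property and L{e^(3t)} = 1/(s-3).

Using L{f(at)} = (1/a)F(s/a) with a=3 and f(t) = e^(3t): L{e^(9t)} = (1/3) · 1/((s/3)-3) = (1/3) · 3/(s-9) = 1/(s-9)

Final answer: 1/(s-9)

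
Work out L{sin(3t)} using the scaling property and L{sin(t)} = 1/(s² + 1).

Using L{f(at)} = (1/a)F(s/a) with a=3: L{sin(3t)} = (1/3) · 1/((s/3)² + 1) = (1/3) · 1·9/(s² + 9) = 3/(s² + 9)

Final answer: 3/(s² + 9)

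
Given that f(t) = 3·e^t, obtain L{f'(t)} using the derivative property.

f(0) = 3, F(s) = 3/(s-1). L{f'(t)} = s·F(s) - f(0) = 3s/(s-1) - 3 = (3s - 3(s-1))/(s-1) = 3/(s-1)

Final answer: 3/(s-1)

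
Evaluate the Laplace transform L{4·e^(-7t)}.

L{e^(at)} = 1/(s-a), so L{e^(-7t)} = 1/(s+7). Then L{4·e^(-7t)} = 4/(s+7)

Final answer: 4/(s+7)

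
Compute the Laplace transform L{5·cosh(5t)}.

L{cosh(ωt)} = s/(s² - ω²), so L{cosh(5t)} = s/(s² - 25). Then L{5·cosh(5t)} = 5·s/(s² - 25) = 5s/(s² - 25)

Final answer: 5s/(s² - 25)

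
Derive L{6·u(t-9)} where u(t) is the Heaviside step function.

L{u(t-a)} = e^(-as)/s. Here a=9, so L{u(t-9)} = e^(-9s)/s, and L{6·u(t-9)} = 6·e^(-9s)/s

Final answer: 6·e^(-9s)/s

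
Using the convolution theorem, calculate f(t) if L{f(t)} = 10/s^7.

10/s^7 = (10/s)·(1/s^6) = L{10}·L{t^5/120}. By convolution, f(t) = 10*t^5/120 = ∫₀ᵗ 10·τ^5/120 dτ = 10·t^6/720

Final answer: 10·t^6/720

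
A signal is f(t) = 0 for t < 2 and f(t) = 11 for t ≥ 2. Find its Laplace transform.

f(t) = 11·u(t-2). L{u(t-2)} = e^(-2s)/s, so L{f(t)} = 11·e^(-2s)/s

Final answer: 11·e^(-2s)/s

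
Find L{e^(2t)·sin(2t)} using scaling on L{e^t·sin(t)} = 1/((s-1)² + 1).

Scaling with a=2: L{e^(2t)·sin(2t)} = (1/2) · 1/((s/2-1)² + 1). Simplifying: 2/((s-2)² + 4)

Final answer: 2/((s-2)² + 4)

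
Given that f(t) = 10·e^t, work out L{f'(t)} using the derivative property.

f(0) = 10, F(s) = 10/(s-1). L{f'(t)} = s·F(s) - f(0) = 10s/(s-1) - 10 = (10s - 10(s-1))/(s-1) = 10/(s-1)

Final answer: 10/(s-1)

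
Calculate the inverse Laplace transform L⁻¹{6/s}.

L⁻¹{c/s} = c, so L⁻¹{6/s} = 6

Final answer: 6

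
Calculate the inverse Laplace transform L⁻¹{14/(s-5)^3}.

L⁻¹{n!/(s-a)^(n+1)} = t^n·e^(at) with n=2, a=5. So L⁻¹{2/(s-5)^3} = t^2·e^(5t), and L⁻¹{14/(s-5)^3} = (14/2)·t^2·e^(5t) = 7·t^2·e^(5t)

Final answer: 7·t^2·e^(5t)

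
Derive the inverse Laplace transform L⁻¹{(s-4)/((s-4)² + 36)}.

Using frequency shift, L⁻¹{(s-4)/((s-4)² + 36)} = e^(4t)·cos(6t)

Final answer: e^(4t)·cos(6t)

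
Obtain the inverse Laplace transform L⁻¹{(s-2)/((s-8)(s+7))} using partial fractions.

Using partial fractions, f(t) = (6e^(8t) + 9e^(-7t))/15

Final answer: (6e^(8t) + 9e^(-7t))/15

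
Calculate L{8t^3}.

L{t^n} = n!/s^(n+1). So L{8t^3} = 8·3!/s^4 = 48/s^4

Final answer: 48/s^4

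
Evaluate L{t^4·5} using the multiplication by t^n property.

L{5} = 5/s. d^1/ds^1[1/s] = -1/s². d^2/ds^2[1/s] = 2/s^3. d^3/ds^3[1/s] = -6/s^4. d^4/ds^4[1/s] = 24/s^5. So L{t^4} = (-1)^{4}·24/s^5 = 24/s^5. Then L{t^4·5} = 5·24/s^5 = 120/s^5

Final answer: 120/s^5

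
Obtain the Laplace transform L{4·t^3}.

L{t^n} = n!/s^(n+1), so L{t^3} = 6/s^4. Then L{4·t^3} = 4·6/s^4 = 24/s^4

Final answer: 24/s^4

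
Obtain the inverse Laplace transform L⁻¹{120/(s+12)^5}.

L⁻¹{n!/(s-a)^(n+1)} = t^n·e^(at) with n=4, a=-12. So L⁻¹{24/(s+12)^5} = t^4·e^(-12t), and L⁻¹{120/(s+12)^5} = (120/24)·t^4·e^(-12t) = 5·t^4·e^(-12t)

Final answer: 5·t^4·e^(-12t)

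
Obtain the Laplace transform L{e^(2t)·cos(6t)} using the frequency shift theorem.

Frequency shift: L{e^(at)f(t)} = F(s-a). L{e^(2t)·cos(6t)} = (s-2)/((s-2)² + 36)

Final answer: (s-2)/((s-2)² + 36)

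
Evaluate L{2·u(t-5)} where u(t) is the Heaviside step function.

L{u(t-a)} = e^(-as)/s. Here a=5, so L{u(t-5)} = e^(-5s)/s, and L{2·u(t-5)} = 2·e^(-5s)/s

Final answer: 2·e^(-5s)/s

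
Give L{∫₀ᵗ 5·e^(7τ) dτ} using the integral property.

L{∫₀ᵗ f(τ)dτ} = F(s)/s with F(s) = 5/(s-7), so L{∫₀ᵗ 5·e^(7τ) dτ} = 5/(s(s-7))

Final answer: 5/(s(s-7))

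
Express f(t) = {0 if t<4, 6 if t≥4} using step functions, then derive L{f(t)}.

f(t) = 6·u(t-4). L{u(t-4)} = e^(-4s)/s, so L{f(t)} = 6·e^(-4s)/s

Final answer: 6·e^(-4s)/s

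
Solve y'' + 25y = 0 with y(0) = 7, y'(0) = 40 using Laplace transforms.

L{y''} + 25L{y} = 0. s²Y - 7s - 40 + 25Y = 0. Y(s² + 25) = 7s + 40. Y = (7s + 40)/(s² + 25). Inverting: y(t) = 7cos(5t) + 8sin(5t)

Final answer: y(t) = 7cos(5t) + 8sin(5t)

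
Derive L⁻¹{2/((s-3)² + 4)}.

Form: b/((s-a)² + b²) → e^(at)sin(bt). With a=3, b=2

Final answer: e^(3t)·sin(2t)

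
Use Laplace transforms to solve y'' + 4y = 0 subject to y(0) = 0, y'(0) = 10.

L{y''} + 4L{y} = 0. s²Y - 0 - 10 + 4Y = 0. Y(s² + 4) = 10. Y = (10)/(s² + 4). Inverting: y(t) = 5sin(2t)

Final answer: y(t) = 5sin(2t)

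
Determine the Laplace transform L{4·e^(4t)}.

L{e^(at)} = 1/(s-a), so L{e^(4t)} = 1/(s-4). Then L{4·e^(4t)} = 4/(s-4)

Final answer: 4/(s-4)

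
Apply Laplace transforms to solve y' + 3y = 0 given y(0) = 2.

L{y'} + 3L{y} = 0. sY - 2 + 3Y = 0. Y(s+3) = 2. Y = 2/(s+3)

Final answer: y(t) = 2e^(-3t)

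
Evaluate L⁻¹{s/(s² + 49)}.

This is the form c·s/(s² + a²) with a = 7. L⁻¹ = cos(7t)

Final answer: cos(7t)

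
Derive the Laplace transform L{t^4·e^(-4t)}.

L{t^n·e^(at)} = n!/(s-a)^(n+1), so L{t^4·e^(-4t)} = 24/(s+4)^5

Final answer: 24/(s+4)^5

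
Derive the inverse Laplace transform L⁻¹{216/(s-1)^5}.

L⁻¹{n!/(s-a)^(n+1)} = t^n·e^(at) with n=4, a=1. So L⁻¹{24/(s-1)^5} = t^4·e^t, and L⁻¹{216/(s-1)^5} = (216/24)·t^4·e^t = 9·t^4·e^t

Final answer: 9·t^4·e^t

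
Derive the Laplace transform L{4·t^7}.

L{t^n} = n!/s^(n+1), so L{t^7} = 5040/s^8. Then L{4·t^7} = 4·5040/s^8 = 20160/s^8

Final answer: 20160/s^8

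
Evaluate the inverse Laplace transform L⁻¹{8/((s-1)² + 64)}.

Using frequency shift, L⁻¹{8/((s-1)² + 64)} = e^t·sin(8t)

Final answer: e^t·sin(8t)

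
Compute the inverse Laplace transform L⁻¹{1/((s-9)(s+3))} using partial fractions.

Decompose: A/(s-9) + B/(s+3). A = 1/12, B = -1/12. f(t) = (e^(9t) - e^(-3t))/12

Final answer: (e^(9t) - e^(-3t))/12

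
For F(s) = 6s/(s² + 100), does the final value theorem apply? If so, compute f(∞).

The final value theorem requires all poles of sF(s) in the left half-plane. sF(s) = 6s²/(s² + 100) has poles at s = ±10i (imaginary axis). Theorem does NOT apply (oscillatory system).

Final answer: Not applicable (oscillatory)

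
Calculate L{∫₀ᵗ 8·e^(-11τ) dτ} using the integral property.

L{∫₀ᵗ f(τ)dτ} = F(s)/s with F(s) = 8/(s+11), so L{∫₀ᵗ 8·e^(-11τ) dτ} = 8/(s(s+11))

Final answer: 8/(s(s+11))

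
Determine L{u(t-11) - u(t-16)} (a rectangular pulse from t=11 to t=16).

L{u(t-a)} = e^(-as)/s. L{u(t-11) - u(t-16)} = (e^(-11s) - e^(-16s))/s

Final answer: (e^(-11s) - e^(-16s))/s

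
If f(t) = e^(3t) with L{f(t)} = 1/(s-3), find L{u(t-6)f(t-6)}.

Time shift theorem: L{u(t-a)f(t-a)} = e^(-as)F(s). Here a=6, F(s) = 1/(s-3), so L{u(t-6)f(t-6)} = e^(-6s)·1/(s-3)

Final answer: e^(-6s)·1/(s-3)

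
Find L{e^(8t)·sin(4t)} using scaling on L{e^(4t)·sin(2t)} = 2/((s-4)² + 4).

Scaling with a=2: L{e^(8t)·sin(4t)} = (1/2) · 2/((s/2-4)² + 4). Simplifying: 4/((s-8)² + 16)

Final answer: 4/((s-8)² + 16)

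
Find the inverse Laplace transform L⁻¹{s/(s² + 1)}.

L⁻¹{s/(s² + 1)} = cos(t)

Final answer: cos(t)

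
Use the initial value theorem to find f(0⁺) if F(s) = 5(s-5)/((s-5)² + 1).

f(0⁺) = lim_{s→∞} sF(s) = lim_{s→∞} 5s(s-5)/((s-5)² + 1) = 5

Final answer: 5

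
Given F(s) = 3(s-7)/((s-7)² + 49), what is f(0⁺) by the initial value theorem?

f(0⁺) = lim_{s→∞} sF(s) = lim_{s→∞} 3s(s-7)/((s-7)² + 49) = 3

Final answer: 3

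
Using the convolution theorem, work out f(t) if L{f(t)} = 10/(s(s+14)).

10/(s(s+14)) = (10/s)·(1/(s+14)) = L{10}·L{e^(-14t)}. By convolution, f(t) = 10*e^(-14t) = ∫₀ᵗ 10·e^(-14τ) dτ = 10·(1 - e^(-14t))/14

Final answer: 10·(1 - e^(-14t))/14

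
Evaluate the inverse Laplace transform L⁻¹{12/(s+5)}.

L⁻¹{1/(s-a)} = e^(at), so L⁻¹{1/(s+5)} = e^(-5t), and L⁻¹{12/(s+5)} = 12·e^(-5t)

Final answer: 12·e^(-5t)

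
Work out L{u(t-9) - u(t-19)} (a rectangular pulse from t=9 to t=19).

L{u(t-a)} = e^(-as)/s. L{u(t-9) - u(t-19)} = (e^(-9s) - e^(-19s))/s

Final answer: (e^(-9s) - e^(-19s))/s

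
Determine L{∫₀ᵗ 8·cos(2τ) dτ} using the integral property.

L{∫₀ᵗ f(τ)dτ} = F(s)/s with F(s) = 8s/(s² + 4), so the result is (8s/(s² + 4))/s = 8/(s² + 4)

Final answer: 8/(s² + 4)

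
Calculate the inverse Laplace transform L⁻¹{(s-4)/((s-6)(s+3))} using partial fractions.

Using partial fractions, f(t) = (2e^(6t) + 7e^(-3t))/9

Final answer: (2e^(6t) + 7e^(-3t))/9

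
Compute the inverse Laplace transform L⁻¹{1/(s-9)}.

L⁻¹{1/(s-a)} = e^(at), so L⁻¹{1/(s-9)} = e^(9t)

Final answer: e^(9t)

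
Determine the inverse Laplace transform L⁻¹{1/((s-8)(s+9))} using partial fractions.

Decompose: A/(s-8) + B/(s+9). A = 1/17, B = -1/17. f(t) = (e^(8t) - e^(-9t))/17

Final answer: (e^(8t) - e^(-9t))/17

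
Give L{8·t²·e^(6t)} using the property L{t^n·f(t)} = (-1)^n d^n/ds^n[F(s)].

L{e^(6t)} = 1/(s-6). d/ds[1/(s-6)] = -1/(s-6)². d²/ds²[1/(s-6)] = 2/(s-6)³. So L{t²·e^(6t)} = (-1)² · 2/(s-6)³ = 2/(s-6)³. Then L{8·t²·e^(6t)} = 8·2/(s-6)³ = 16/(s-6)³

Final answer: 16/(s-6)³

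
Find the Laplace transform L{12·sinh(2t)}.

L{sinh(ωt)} = ω/(s² - ω²), so L{sinh(2t)} = 2/(s² - 4). Then L{12·sinh(2t)} = 12·2/(s² - 4) = 24/(s² - 4)

Final answer: 24/(s² - 4)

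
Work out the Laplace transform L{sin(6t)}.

L{sin(ωt)} = ω/(s² + ω²), so L{sin(6t)} = 6/(s² + 36)

Final answer: 6/(s² + 36)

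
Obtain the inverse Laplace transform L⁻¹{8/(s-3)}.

L⁻¹{1/(s-a)} = e^(at), so L⁻¹{1/(s-3)} = e^(3t), and L⁻¹{8/(s-3)} = 8·e^(3t)

Final answer: 8·e^(3t)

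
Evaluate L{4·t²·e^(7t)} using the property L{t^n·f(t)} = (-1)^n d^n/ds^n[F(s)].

L{e^(7t)} = 1/(s-7). d/ds[1/(s-7)] = -1/(s-7)². d²/ds²[1/(s-7)] = 2/(s-7)³. So L{t²·e^(7t)} = (-1)² · 2/(s-7)³ = 2/(s-7)³. Then L{4·t²·e^(7t)} = 4·2/(s-7)³ = 8/(s-7)³

Final answer: 8/(s-7)³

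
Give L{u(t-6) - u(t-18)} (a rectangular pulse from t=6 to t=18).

L{u(t-a)} = e^(-as)/s. L{u(t-6) - u(t-18)} = (e^(-6s) - e^(-18s))/s

Final answer: (e^(-6s) - e^(-18s))/s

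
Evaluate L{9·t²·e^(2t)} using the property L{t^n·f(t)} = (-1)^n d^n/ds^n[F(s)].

L{e^(2t)} = 1/(s-2). d/ds[1/(s-2)] = -1/(s-2)². d²/ds²[1/(s-2)] = 2/(s-2)³. So L{t²·e^(2t)} = (-1)² · 2/(s-2)³ = 2/(s-2)³. Then L{9·t²·e^(2t)} = 9·2/(s-2)³ = 18/(s-2)³

Final answer: 18/(s-2)³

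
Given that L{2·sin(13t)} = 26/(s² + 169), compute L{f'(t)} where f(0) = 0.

L{f'(t)} = s·F(s) - f(0) = s·26/(s² + 169) - 0 = 26s/(s² + 169)

Final answer: 26s/(s² + 169)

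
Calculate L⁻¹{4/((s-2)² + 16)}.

Form: b/((s-a)² + b²) → e^(at)sin(bt). With a=2, b=4

Final answer: e^(2t)·sin(4t)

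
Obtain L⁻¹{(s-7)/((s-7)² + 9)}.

Using frequency shift: L⁻¹{(s-a)/((s-a)² + b²)} = e^(at)cos(bt). Here a=7, b=3

Final answer: e^(7t)·cos(3t)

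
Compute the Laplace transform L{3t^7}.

L{3t^7} = 3 · L{t^7} = 3 · 5040/s^8 = 15120/s^8

Final answer: 15120/s^8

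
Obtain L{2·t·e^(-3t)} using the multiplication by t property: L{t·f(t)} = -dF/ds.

Using L{t^n·e^(at)} = n!/(s-a)^(n+1), L{t·e^(-3t)} = 1/(s+3)^2, so L{2·t·e^(-3t)} = 2·1/(s+3)^2 = 2/(s+3)^2

Final answer: 2/(s+3)^2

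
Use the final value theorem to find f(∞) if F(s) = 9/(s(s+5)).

f(∞) = lim_{s→0} s·9/(s(s+5)) = lim_{s→0} 9/(s+5) = 9/5 = 9/5

Final answer: 9/5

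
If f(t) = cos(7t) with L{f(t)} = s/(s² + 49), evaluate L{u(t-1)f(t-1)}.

Time shift theorem: L{u(t-a)f(t-a)} = e^(-as)F(s). Here a=1, F(s) = s/(s² + 49), so L{u(t-1)f(t-1)} = e^(-s)·s/(s² + 49)

Final answer: e^(-s)·s/(s² + 49)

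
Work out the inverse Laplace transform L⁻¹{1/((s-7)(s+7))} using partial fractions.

Decompose: A/(s-7) + B/(s+7). A = 1/14, B = -1/14. f(t) = (e^(7t) - e^(-7t))/14

Final answer: (e^(7t) - e^(-7t))/14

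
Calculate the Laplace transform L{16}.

L{16} = 16 · L{1} = 16/s

Final answer: 16/s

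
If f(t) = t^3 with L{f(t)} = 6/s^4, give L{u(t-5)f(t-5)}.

Time shift theorem: L{u(t-a)f(t-a)} = e^(-as)F(s). Here a=5, F(s) = 6/s^4, so L{u(t-5)f(t-5)} = e^(-5s)·6/s^4

Final answer: e^(-5s)·6/s^4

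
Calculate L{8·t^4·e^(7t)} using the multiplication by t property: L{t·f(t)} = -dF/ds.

Using L{t^n·e^(at)} = n!/(s-a)^(n+1), L{t^4·e^(7t)} = 24/(s-7)^5, so L{8·t^4·e^(7t)} = 8·24/(s-7)^5 = 192/(s-7)^5

Final answer: 192/(s-7)^5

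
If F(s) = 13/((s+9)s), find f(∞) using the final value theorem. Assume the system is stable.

f(∞) = lim_{s→0} sF(s) = lim_{s→0} 13/(s+9) = 13/9

Final answer: 13/9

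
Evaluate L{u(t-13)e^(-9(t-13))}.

u(t-a)f(t-a) with f(t)=e^(-9t). L{e^(-9t)} = 1/(s+9). By time shift: e^(-13s)/(s+9)

Final answer: e^(-13s)/(s+9)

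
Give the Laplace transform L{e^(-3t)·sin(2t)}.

L{e^(at)·sin(ωt)} = ω/((s-a)² + ω²), so L{e^(-3t)·sin(2t)} = 2/((s+3)² + 4)

Final answer: 2/((s+3)² + 4)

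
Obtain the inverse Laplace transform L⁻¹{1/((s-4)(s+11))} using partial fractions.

Decompose: A/(s-4) + B/(s+11). A = 1/15, B = -1/15. f(t) = (e^(4t) - e^(-11t))/15

Final answer: (e^(4t) - e^(-11t))/15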